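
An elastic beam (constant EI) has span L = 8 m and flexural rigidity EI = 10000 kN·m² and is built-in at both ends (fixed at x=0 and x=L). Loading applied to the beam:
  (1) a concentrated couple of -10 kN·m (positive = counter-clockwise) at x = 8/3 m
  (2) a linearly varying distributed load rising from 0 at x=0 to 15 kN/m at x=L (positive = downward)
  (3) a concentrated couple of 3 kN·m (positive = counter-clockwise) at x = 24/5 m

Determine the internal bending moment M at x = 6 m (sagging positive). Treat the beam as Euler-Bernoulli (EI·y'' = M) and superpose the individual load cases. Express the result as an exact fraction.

M(6) = 389/50 kN·m

Load 1 — applied couple M₀=-10 kN·m at a=8/3 m (b=L-a=16/3):
  M_1 = R_Ax - M_A - M₀  [x>a] with R_A=-5/3, M_A=0 = (-5/3)·6 - 0 - (-10) = 0 kN·m
Load 2 — triangular load w₀=15 kN/m (0→w₀ over full span):
  M_2 = 3w₀Lx/20 - w₀L²/30 - w₀x³/(6L) = 3·15·8·6/20 - 15·8²/30 - 15·6³/(6·8) = 17/2 kN·m
Load 3 — applied couple M₀=3 kN·m at a=24/5 m (b=L-a=16/5):
  M_3 = R_Ax - M_A - M₀  [x>a] with R_A=27/50, M_A=24/25 = (27/50)·6 - (24/25) - 3 = -18/25 kN·m
Superposition: M = Σ M_i = 389/50 kN·m ≈ 7.780000 kN·m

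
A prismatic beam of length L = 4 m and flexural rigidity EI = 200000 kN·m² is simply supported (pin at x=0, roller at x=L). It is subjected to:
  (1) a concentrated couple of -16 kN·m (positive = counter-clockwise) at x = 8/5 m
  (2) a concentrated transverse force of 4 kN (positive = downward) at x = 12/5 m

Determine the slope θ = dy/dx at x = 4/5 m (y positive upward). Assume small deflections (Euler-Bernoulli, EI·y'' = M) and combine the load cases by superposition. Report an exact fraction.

θ(4/5) = -61/2343750 rad

Load 1 — applied couple M₀=-16 kN·m at a=8/5 m (b=L-a=12/5):
  θ_1 = (M₀x²/(2L)+C₁)/EI  [x≤a] with C₁=M₀(3b²-L²)/(6L)=-64/75 = ((-16)·(4/5)²/(2·4)+(-64/75))/200000 = -1/93750 rad
Load 2 — point force P=4 kN at a=12/5 m (b=L-a=8/5):
  θ_2 = -Pb(L²-b²-3x²)/(6LEI)  [x≤a] = -4·(8/5)·(4²-(8/5)²-3·(4/5)²)/(6·4·200000) = -6/390625 rad
Superposition: θ = Σ θ_i = -61/2343750 rad ≈ -0.000026 rad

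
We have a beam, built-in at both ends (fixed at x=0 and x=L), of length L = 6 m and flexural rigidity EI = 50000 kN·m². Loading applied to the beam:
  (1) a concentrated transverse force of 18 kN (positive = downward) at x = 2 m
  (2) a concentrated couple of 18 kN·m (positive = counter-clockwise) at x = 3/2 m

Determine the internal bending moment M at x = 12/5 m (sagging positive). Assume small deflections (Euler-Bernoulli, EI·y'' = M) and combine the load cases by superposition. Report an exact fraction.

M(12/5) = 91/40 kN·m

Load 1 — point force P=18 kN at a=2 m (b=L-a=4):
  M_1 = Pa²(a+3b)(L-x)/L³ - Pa²b/L²  [x>a] = 18·2²·(2+3·4)·(6-(12/5))/6³ - 18·2²·4/6² = 44/5 kN·m
Load 2 — applied couple M₀=18 kN·m at a=3/2 m (b=L-a=9/2):
  M_2 = R_Ax - M_A - M₀  [x>a] with R_A=27/8, M_A=-27/8 = (27/8)·(12/5) - (-27/8) - 18 = -261/40 kN·m
Superposition: M = Σ M_i = 91/40 kN·m ≈ 2.275000 kN·m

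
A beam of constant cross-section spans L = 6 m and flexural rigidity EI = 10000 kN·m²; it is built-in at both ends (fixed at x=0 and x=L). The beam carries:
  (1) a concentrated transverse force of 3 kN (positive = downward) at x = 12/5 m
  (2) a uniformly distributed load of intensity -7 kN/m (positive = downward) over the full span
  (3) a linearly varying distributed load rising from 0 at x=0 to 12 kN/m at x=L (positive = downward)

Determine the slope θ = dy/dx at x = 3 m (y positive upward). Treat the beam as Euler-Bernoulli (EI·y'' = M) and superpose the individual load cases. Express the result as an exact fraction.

θ(3) = -459/5000000 rad

Load 1 — point force P=3 kN at a=12/5 m (b=L-a=18/5):
  θ_1 = Pa²(L-x)(2bL-(3b+a)(L-x))/(2L³EI)  [x>a] = 3·(12/5)²·(6-3)·(2·(18/5)·6-(3·(18/5)+(12/5))·(6-3))/(2·6³·10000) = 27/625000 rad
Load 2 — uniform load w=-7 kN/m over full span:
  θ_2 = -wx(L-x)(L-2x)/(12EI) = -(-7)·3·(6-3)·(6-2·3)/(12·10000) = 0 rad
Load 3 — triangular load w₀=12 kN/m (0→w₀ over full span):
  θ_3 = -w₀(2x(L-x)(L-2x)(x+2L)+x²(L-x)²)/(120LEI) = -12·(2·3·(6-3)·(6-2·3)·(3+2·6)+3²·(6-3)²)/(120·6·10000) = -27/200000 rad
Superposition: θ = Σ θ_i = -459/5000000 rad ≈ -0.000092 rad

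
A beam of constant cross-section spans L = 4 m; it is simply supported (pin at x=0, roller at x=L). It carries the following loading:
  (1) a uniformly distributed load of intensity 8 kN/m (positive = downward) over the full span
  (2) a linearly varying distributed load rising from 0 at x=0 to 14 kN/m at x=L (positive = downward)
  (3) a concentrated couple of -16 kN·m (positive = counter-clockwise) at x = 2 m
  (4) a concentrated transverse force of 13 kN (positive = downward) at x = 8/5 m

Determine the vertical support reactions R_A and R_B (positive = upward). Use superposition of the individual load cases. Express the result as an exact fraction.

Load 1 — uniform load w=8 kN/m over full span:
  R_A = wL/2 = 8·4/2 = 16 kN
  R_B = wL/2 = 8·4/2 = 16 kN
Load 2 — triangular load w₀=14 kN/m (0→w₀ over full span):
  R_A = w₀L/6 = 14·4/6 = 28/3 kN
  R_B = w₀L/3 = 14·4/3 = 56/3 kN
Load 3 — applied couple M₀=-16 kN·m at a=2 m (b=L-a=2):
  R_A = M₀/L = (-16)/4 = -4 kN
  R_B = -M₀/L = -(-16)/4 = 4 kN
Load 4 — point force P=13 kN at a=8/5 m (b=L-a=12/5):
  R_A = Pb/L = 13·(12/5)/4 = 39/5 kN
  R_B = Pa/L = 13·(8/5)/4 = 26/5 kN
Superposition: R_A = 437/15 kN, R_B = 658/15 kN

R_A = 437/15 kN, R_B = 658/15 kN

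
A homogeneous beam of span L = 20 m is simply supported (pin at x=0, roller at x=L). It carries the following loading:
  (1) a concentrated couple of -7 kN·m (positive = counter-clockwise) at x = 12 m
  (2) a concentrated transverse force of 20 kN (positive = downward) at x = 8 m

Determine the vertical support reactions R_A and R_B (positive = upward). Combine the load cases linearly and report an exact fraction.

Load 1 — applied couple M₀=-7 kN·m at a=12 m (b=L-a=8):
  R_A = M₀/L = (-7)/20 = -7/20 kN
  R_B = -M₀/L = -(-7)/20 = 7/20 kN
Load 2 — point force P=20 kN at a=8 m (b=L-a=12):
  R_A = Pb/L = 20·12/20 = 12 kN
  R_B = Pa/L = 20·8/20 = 8 kN
Superposition: R_A = 233/20 kN, R_B = 167/20 kN

R_A = 233/20 kN, R_B = 167/20 kN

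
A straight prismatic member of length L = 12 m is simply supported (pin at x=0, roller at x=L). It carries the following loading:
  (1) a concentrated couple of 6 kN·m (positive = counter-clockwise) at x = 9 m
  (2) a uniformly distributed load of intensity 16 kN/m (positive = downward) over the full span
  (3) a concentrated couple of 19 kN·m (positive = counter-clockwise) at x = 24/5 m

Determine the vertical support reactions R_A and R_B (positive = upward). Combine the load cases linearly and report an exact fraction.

R_A = 1177/12 kN, R_B = 1127/12 kN

Load 1 — applied couple M₀=6 kN·m at a=9 m (b=L-a=3):
  R_A = M₀/L = 6/12 = 1/2 kN
  R_B = -M₀/L = -6/12 = -1/2 kN
Load 2 — uniform load w=16 kN/m over full span:
  R_A = wL/2 = 16·12/2 = 96 kN
  R_B = wL/2 = 16·12/2 = 96 kN
Load 3 — applied couple M₀=19 kN·m at a=24/5 m (b=L-a=36/5):
  R_A = M₀/L = 19/12 kN
  R_B = -M₀/L = -19/12 kN
Superposition: R_A = 1177/12 kN, R_B = 1127/12 kN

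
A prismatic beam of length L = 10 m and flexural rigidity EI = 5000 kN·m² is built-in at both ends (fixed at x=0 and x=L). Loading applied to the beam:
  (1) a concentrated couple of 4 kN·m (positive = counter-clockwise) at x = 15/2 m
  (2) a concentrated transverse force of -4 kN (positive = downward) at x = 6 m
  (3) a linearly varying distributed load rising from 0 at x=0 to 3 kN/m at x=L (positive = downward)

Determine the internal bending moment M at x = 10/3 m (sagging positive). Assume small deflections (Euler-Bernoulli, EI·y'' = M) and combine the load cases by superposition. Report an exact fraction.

Load 1 — applied couple M₀=4 kN·m at a=15/2 m (b=L-a=5/2):
  M_1 = R_Ax - M_A  [x≤a] with R_A=9/20, M_A=5/4 = (9/20)·(10/3) - (5/4) = 1/4 kN·m
Load 2 — point force P=-4 kN at a=6 m (b=L-a=4):
  M_2 = Pb²(3a+b)x/L³ - Pab²/L²  [x≤a] = (-4)·4²·(3·6+4)·(10/3)/10³ - (-4)·6·4²/10² = -64/75 kN·m
Load 3 — triangular load w₀=3 kN/m (0→w₀ over full span):
  M_3 = 3w₀Lx/20 - w₀L²/30 - w₀x³/(6L) = 3·3·10·(10/3)/20 - 3·10²/30 - 3·(10/3)³/(6·10) = 85/27 kN·m
Superposition: M = Σ M_i = 6871/2700 kN·m ≈ 2.544815 kN·m

M(10/3) = 6871/2700 kN·m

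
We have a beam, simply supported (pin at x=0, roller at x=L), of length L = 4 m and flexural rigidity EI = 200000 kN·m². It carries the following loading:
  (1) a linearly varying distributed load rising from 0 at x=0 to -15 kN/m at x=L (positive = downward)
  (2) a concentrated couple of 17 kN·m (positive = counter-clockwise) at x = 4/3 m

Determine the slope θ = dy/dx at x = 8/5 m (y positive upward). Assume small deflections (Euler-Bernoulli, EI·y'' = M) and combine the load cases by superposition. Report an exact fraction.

Load 1 — triangular load w₀=-15 kN/m (0→w₀ over full span):
  θ_1 = -w₀(7L⁴-30L²x²+15x⁴)/(360LEI) = -(-15)·(7·4⁴-30·4²·(8/5)²+15·(8/5)⁴)/(360·4·200000) = 323/9375000 rad
Load 2 — applied couple M₀=17 kN·m at a=4/3 m (b=L-a=8/3):
  θ_2 = (M₀x²/(2L)-M₀(x-a)+C₁)/EI  [x>a] with C₁=M₀(3b²-L²)/(6L)=34/9 = (17·(8/5)²/(2·4)-17·((8/5)-(4/3))+(34/9))/200000 = 527/22500000 rad
Superposition: θ = Σ θ_i = 6511/112500000 rad ≈ 0.000058 rad

θ(8/5) = 6511/112500000 rad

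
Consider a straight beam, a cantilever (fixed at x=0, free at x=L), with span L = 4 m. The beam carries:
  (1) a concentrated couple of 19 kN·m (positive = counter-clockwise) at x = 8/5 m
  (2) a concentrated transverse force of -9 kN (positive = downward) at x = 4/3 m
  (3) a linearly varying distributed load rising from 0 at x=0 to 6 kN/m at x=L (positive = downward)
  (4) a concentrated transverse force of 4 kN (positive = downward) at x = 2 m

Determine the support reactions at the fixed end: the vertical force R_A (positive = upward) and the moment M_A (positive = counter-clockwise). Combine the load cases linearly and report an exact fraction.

Load 1 — applied couple M₀=19 kN·m at a=8/5 m (b=L-a=12/5):
  R_A = 0 kN
  M_A = -M₀ = -19 kN·m
Load 2 — point force P=-9 kN at a=4/3 m (b=L-a=8/3):
  R_A = P = (-9) = -9 kN
  M_A = Pa = (-9)·(4/3) = -12 kN·m
Load 3 — triangular load w₀=6 kN/m (0→w₀ over full span):
  R_A = w₀L/2 = 6·4/2 = 12 kN
  M_A = w₀L²/3 = 6·4²/3 = 32 kN·m
Load 4 — point force P=4 kN at a=2 m (b=L-a=2):
  R_A = P = 4 kN
  M_A = Pa = 4·2 = 8 kN·m
Superposition: R_A = 7 kN, M_A = 9 kN·m

R_A = 7 kN, M_A = 9 kN·m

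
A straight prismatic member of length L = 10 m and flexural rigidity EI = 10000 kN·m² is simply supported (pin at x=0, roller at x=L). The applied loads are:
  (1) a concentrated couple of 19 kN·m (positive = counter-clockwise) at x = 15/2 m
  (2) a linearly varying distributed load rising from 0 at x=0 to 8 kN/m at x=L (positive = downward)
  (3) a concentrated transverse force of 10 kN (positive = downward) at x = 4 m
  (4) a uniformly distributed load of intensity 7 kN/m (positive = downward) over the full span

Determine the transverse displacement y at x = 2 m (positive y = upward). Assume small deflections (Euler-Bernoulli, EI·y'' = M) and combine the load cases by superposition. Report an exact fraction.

Load 1 — applied couple M₀=19 kN·m at a=15/2 m (b=L-a=5/2):
  y_1 = (M₀x³/(6L)+C₁x)/EI  [x≤a] with C₁=M₀(3b²-L²)/(6L)=-1235/48 = (19·2³/(6·10)+(-1235/48)·2)/10000 = -1957/400000 m
Load 2 — triangular load w₀=8 kN/m (0→w₀ over full span):
  y_2 = -w₀x(7L⁴-10L²x²+3x⁴)/(360LEI) = -8·2·(7·10⁴-10·10²·2²+3·2⁴)/(360·10·10000) = -1376/46875 m
Load 3 — point force P=10 kN at a=4 m (b=L-a=6):
  y_3 = -Pbx(L²-b²-x²)/(6LEI)  [x≤a] = -10·6·2·(10²-6²-2²)/(6·10·10000) = -3/250 m
Load 4 — uniform load w=7 kN/m over full span:
  y_4 = -wx(L³-2Lx²+x³)/(24EI) = -7·2·(10³-2·10·2²+2³)/(24·10000) = -203/3750 m
Superposition: y = Σ y_i = -200761/2000000 m ≈ -0.100380 m

y(2) = -200761/2000000 m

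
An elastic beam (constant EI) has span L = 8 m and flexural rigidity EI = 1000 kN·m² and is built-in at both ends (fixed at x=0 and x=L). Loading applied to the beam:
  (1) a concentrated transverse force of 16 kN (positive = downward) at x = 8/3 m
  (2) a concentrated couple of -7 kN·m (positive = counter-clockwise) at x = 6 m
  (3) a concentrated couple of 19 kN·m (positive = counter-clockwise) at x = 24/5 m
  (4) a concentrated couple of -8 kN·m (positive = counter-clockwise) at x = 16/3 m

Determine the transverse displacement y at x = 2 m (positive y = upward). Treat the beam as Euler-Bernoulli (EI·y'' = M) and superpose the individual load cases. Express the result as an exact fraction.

Load 1 — point force P=16 kN at a=8/3 m (b=L-a=16/3):
  y_1 = -Pb²x²(3aL-(3a+b)x)/(6L³EI)  [x≤a] = -16·(16/3)²·2²·(3·(8/3)·8-(3·(8/3)+(16/3))·2)/(6·8³·1000) = -224/10125 m
Load 2 — applied couple M₀=-7 kN·m at a=6 m (b=L-a=2):
  y_2 = (R_Ax³/6 - M_Ax²/2)/EI  [x≤a] with R_A=-63/64, M_A=-35/16 = ((-63/64)·2³/6 - (-35/16)·2²/2)/1000 = 49/16000 m
Load 3 — applied couple M₀=19 kN·m at a=24/5 m (b=L-a=16/5):
  y_3 = (R_Ax³/6 - M_Ax²/2)/EI  [x≤a] with R_A=171/50, M_A=152/25 = ((171/50)·2³/6 - (152/25)·2²/2)/1000 = -19/2500 m
Load 4 — applied couple M₀=-8 kN·m at a=16/3 m (b=L-a=8/3):
  y_4 = (R_Ax³/6 - M_Ax²/2)/EI  [x≤a] with R_A=-4/3, M_A=-8/3 = ((-4/3)·2³/6 - (-8/3)·2²/2)/1000 = 4/1125 m
Superposition: y = Σ y_i = -149723/6480000 m ≈ -0.023105 m

y(2) = -149723/6480000 m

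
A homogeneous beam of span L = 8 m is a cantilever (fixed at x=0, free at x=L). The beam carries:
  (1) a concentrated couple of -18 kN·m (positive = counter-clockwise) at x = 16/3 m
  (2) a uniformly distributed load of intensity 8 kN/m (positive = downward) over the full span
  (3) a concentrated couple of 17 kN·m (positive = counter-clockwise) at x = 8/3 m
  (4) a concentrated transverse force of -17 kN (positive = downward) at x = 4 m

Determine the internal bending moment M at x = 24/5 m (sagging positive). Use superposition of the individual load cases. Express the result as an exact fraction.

M(24/5) = -1474/25 kN·m

Load 1 — applied couple M₀=-18 kN·m at a=16/3 m (b=L-a=8/3):
  M_1 = M₀  [x≤a] = (-18) = -18 kN·m
Load 2 — uniform load w=8 kN/m over full span:
  M_2 = -w(L-x)²/2 = -8·(8-(24/5))²/2 = -1024/25 kN·m
Load 3 — applied couple M₀=17 kN·m at a=8/3 m (b=L-a=16/3):
  M_3 = 0  [x>a] = 0 kN·m
Load 4 — point force P=-17 kN at a=4 m (b=L-a=4):
  M_4 = 0  [x>a] = 0 kN·m
Superposition: M = Σ M_i = -1474/25 kN·m ≈ -58.960000 kN·m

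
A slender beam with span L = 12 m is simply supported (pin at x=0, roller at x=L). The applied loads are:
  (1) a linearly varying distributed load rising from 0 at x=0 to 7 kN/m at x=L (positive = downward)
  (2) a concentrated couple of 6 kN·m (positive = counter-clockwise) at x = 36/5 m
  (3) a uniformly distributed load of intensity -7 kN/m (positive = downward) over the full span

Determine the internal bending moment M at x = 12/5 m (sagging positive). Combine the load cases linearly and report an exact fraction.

M(12/5) = -5898/125 kN·m

Load 1 — triangular load w₀=7 kN/m (0→w₀ over full span):
  M_1 = w₀Lx/6 - w₀x³/(6L) = 7·12·(12/5)/6 - 7·(12/5)³/(6·12) = 4032/125 kN·m
Load 2 — applied couple M₀=6 kN·m at a=36/5 m (b=L-a=24/5):
  M_2 = M₀x/L  [x≤a] = 6·(12/5)/12 = 6/5 kN·m
Load 3 — uniform load w=-7 kN/m over full span:
  M_3 = wx(L-x)/2 = (-7)·(12/5)·(12-(12/5))/2 = -2016/25 kN·m
Superposition: M = Σ M_i = -5898/125 kN·m ≈ -47.184000 kN·m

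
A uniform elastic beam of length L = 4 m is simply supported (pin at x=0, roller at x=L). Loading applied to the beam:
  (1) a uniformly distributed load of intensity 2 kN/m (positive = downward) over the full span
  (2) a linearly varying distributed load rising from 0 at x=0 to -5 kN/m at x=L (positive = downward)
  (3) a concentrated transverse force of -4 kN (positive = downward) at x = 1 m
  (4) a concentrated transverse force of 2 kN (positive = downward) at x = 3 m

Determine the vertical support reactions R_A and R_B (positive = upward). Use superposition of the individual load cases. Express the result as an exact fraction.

Load 1 — uniform load w=2 kN/m over full span:
  R_A = wL/2 = 2·4/2 = 4 kN
  R_B = wL/2 = 2·4/2 = 4 kN
Load 2 — triangular load w₀=-5 kN/m (0→w₀ over full span):
  R_A = w₀L/6 = (-5)·4/6 = -10/3 kN
  R_B = w₀L/3 = (-5)·4/3 = -20/3 kN
Load 3 — point force P=-4 kN at a=1 m (b=L-a=3):
  R_A = Pb/L = (-4)·3/4 = -3 kN
  R_B = Pa/L = (-4)·1/4 = -1 kN
Load 4 — point force P=2 kN at a=3 m (b=L-a=1):
  R_A = Pb/L = 2·1/4 = 1/2 kN
  R_B = Pa/L = 2·3/4 = 3/2 kN
Superposition: R_A = -11/6 kN, R_B = -13/6 kN

R_A = -11/6 kN, R_B = -13/6 kN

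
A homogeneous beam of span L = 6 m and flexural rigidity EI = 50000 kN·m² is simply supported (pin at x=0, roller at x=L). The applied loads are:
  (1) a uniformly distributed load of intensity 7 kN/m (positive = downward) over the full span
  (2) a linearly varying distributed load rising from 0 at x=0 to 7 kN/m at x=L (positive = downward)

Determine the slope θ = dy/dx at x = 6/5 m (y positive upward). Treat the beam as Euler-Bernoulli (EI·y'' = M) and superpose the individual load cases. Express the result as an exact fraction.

θ(6/5) = -46473/31250000 rad

Load 1 — uniform load w=7 kN/m over full span:
  θ_1 = -w(L³-6Lx²+4x³)/(24EI) = -7·(6³-6·6·(6/5)²+4·(6/5)³)/(24·50000) = -6237/6250000 rad
Load 2 — triangular load w₀=7 kN/m (0→w₀ over full span):
  θ_2 = -w₀(7L⁴-30L²x²+15x⁴)/(360LEI) = -7·(7·6⁴-30·6²·(6/5)²+15·(6/5)⁴)/(360·6·50000) = -1911/3906250 rad
Superposition: θ = Σ θ_i = -46473/31250000 rad ≈ -0.001487 rad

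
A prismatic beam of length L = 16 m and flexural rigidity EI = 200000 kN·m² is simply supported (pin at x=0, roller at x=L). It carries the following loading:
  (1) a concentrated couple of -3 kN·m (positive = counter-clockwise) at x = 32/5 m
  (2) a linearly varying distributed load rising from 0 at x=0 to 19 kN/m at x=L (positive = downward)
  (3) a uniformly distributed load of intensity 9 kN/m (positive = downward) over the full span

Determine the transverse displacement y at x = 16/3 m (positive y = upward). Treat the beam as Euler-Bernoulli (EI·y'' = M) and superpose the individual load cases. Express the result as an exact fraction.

y(16/3) = -3848722/56953125 m

Load 1 — applied couple M₀=-3 kN·m at a=32/5 m (b=L-a=48/5):
  y_1 = (M₀x³/(6L)+C₁x)/EI  [x≤a] with C₁=M₀(3b²-L²)/(6L)=-16/25 = ((-3)·(16/3)³/(6·16)+(-16/25)·(16/3))/200000 = -86/2109375 m
Load 2 — triangular load w₀=19 kN/m (0→w₀ over full span):
  y_2 = -w₀x(7L⁴-10L²x²+3x⁴)/(360LEI) = -19·(16/3)·(7·16⁴-10·16²·(16/3)²+3·(16/3)⁴)/(360·16·200000) = -77824/2278125 m
Load 3 — uniform load w=9 kN/m over full span:
  y_3 = -wx(L³-2Lx²+x³)/(24EI) = -9·(16/3)·(16³-2·16·(16/3)²+(16/3)³)/(24·200000) = -2816/84375 m
Superposition: y = Σ y_i = -3848722/56953125 m ≈ -0.067577 m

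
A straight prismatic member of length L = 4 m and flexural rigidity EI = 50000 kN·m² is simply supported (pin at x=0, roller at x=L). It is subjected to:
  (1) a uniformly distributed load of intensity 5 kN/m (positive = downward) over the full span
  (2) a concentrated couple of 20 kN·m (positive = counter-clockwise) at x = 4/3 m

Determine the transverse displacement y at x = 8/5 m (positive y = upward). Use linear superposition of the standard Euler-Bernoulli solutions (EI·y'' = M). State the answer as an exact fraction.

Load 1 — uniform load w=5 kN/m over full span:
  y_1 = -wx(L³-2Lx²+x³)/(24EI) = -5·(8/5)·(4³-2·4·(8/5)²+(8/5)³)/(24·50000) = -124/390625 m
Load 2 — applied couple M₀=20 kN·m at a=4/3 m (b=L-a=8/3):
  y_2 = (M₀x³/(6L)-M₀(x-a)²/2+C₁x)/EI  [x>a] with C₁=M₀(3b²-L²)/(6L)=40/9 = (20·(8/5)³/(6·4)-20·((8/5)-(4/3))²/2+(40/9)·(8/5))/50000 = 46/234375 m
Superposition: y = Σ y_i = -142/1171875 m ≈ -0.000121 m

y(8/5) = -142/1171875 m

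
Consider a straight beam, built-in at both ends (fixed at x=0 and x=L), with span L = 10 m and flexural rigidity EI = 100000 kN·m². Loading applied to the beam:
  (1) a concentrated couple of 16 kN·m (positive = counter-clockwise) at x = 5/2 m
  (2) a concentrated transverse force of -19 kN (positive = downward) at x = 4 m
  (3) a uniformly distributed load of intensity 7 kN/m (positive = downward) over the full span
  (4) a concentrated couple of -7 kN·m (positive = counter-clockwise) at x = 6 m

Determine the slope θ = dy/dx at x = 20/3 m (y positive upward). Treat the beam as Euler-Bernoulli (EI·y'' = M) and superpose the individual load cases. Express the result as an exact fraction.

θ(20/3) = 409/4050000 rad

Load 1 — applied couple M₀=16 kN·m at a=5/2 m (b=L-a=15/2):
  θ_1 = (R_Ax²/2 - M_Ax - M₀(x-a))/EI  [x>a] with R_A=9/5, M_A=-3 = ((9/5)·(20/3)²/2 - (-3)·(20/3) - 16·((20/3)-(5/2)))/100000 = -1/15000 rad
Load 2 — point force P=-19 kN at a=4 m (b=L-a=6):
  θ_2 = Pa²(L-x)(2bL-(3b+a)(L-x))/(2L³EI)  [x>a] = (-19)·4²·(10-(20/3))·(2·6·10-(3·6+4)·(10-(20/3)))/(2·10³·100000) = -133/562500 rad
Load 3 — uniform load w=7 kN/m over full span:
  θ_3 = -wx(L-x)(L-2x)/(12EI) = -7·(20/3)·(10-(20/3))·(10-2·(20/3))/(12·100000) = 7/16200 rad
Load 4 — applied couple M₀=-7 kN·m at a=6 m (b=L-a=4):
  θ_4 = (R_Ax²/2 - M_Ax - M₀(x-a))/EI  [x>a] with R_A=-126/125, M_A=-56/25 = ((-126/125)·(20/3)²/2 - (-56/25)·(20/3) - (-7)·((20/3)-6))/100000 = -7/250000 rad
Superposition: θ = Σ θ_i = 409/4050000 rad ≈ 0.000101 rad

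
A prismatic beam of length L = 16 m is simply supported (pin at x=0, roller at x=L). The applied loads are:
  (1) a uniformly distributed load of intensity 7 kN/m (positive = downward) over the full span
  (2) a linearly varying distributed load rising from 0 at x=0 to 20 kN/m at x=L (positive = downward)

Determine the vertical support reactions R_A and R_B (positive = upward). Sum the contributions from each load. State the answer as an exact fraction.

Load 1 — uniform load w=7 kN/m over full span:
  R_A = wL/2 = 7·16/2 = 56 kN
  R_B = wL/2 = 7·16/2 = 56 kN
Load 2 — triangular load w₀=20 kN/m (0→w₀ over full span):
  R_A = w₀L/6 = 20·16/6 = 160/3 kN
  R_B = w₀L/3 = 20·16/3 = 320/3 kN
Superposition: R_A = 328/3 kN, R_B = 488/3 kN

R_A = 328/3 kN, R_B = 488/3 kN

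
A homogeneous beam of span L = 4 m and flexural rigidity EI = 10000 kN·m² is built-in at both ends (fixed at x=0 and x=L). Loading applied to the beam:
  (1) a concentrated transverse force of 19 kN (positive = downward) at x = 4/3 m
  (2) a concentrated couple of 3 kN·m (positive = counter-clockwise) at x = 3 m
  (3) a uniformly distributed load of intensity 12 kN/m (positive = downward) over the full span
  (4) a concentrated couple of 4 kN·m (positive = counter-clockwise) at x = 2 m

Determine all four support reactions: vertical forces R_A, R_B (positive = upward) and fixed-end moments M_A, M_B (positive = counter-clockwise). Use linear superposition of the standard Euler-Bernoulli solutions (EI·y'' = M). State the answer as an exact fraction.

Load 1 — point force P=19 kN at a=4/3 m (b=L-a=8/3):
  R_A = Pb²(3a+b)/L³ = 19·(8/3)²·(3·(4/3)+(8/3))/4³ = 380/27 kN
  M_A = Pab²/L² = 19·(4/3)·(8/3)²/4² = 304/27 kN·m
  R_B = Pa²(a+3b)/L³ = 19·(4/3)²·((4/3)+3·(8/3))/4³ = 133/27 kN
  M_B = -Pa²b/L² = -19·(4/3)²·(8/3)/4² = -152/27 kN·m
Load 2 — applied couple M₀=3 kN·m at a=3 m (b=L-a=1):
  R_A = 6M₀ab/L³ = 6·3·3·1/4³ = 27/32 kN
  M_A = M₀b(2a-b)/L² = 3·1·(2·3-1)/4² = 15/16 kN·m
  R_B = -6M₀ab/L³ = -6·3·3·1/4³ = -27/32 kN
  M_B = M₀a(2b-a)/L² = 3·3·(2·1-3)/4² = -9/16 kN·m
Load 3 — uniform load w=12 kN/m over full span:
  R_A = wL/2 = 12·4/2 = 24 kN
  M_A = wL²/12 = 12·4²/12 = 16 kN·m
  R_B = wL/2 = 12·4/2 = 24 kN
  M_B = -wL²/12 = -12·4²/12 = -16 kN·m
Load 4 — applied couple M₀=4 kN·m at a=2 m (b=L-a=2):
  R_A = 6M₀ab/L³ = 6·4·2·2/4³ = 3/2 kN
  M_A = M₀b(2a-b)/L² = 4·2·(2·2-2)/4² = 1 kN·m
  R_B = -6M₀ab/L³ = -6·4·2·2/4³ = -3/2 kN
  M_B = M₀a(2b-a)/L² = 4·2·(2·2-2)/4² = 1 kN·m
Superposition: R_A = 34921/864 kN, M_A = 12613/432 kN·m, R_B = 22967/864 kN, M_B = -9155/432 kN·m

R_A = 34921/864 kN, M_A = 12613/432 kN·m, R_B = 22967/864 kN, M_B = -9155/432 kN·m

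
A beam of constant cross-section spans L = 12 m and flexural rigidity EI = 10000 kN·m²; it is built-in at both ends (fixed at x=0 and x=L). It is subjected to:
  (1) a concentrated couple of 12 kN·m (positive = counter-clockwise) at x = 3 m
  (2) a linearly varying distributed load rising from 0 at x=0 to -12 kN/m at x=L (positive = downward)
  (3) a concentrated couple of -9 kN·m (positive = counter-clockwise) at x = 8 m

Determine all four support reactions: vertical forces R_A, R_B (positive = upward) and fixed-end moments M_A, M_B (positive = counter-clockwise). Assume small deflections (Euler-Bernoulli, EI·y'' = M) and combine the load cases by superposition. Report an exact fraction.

Load 1 — applied couple M₀=12 kN·m at a=3 m (b=L-a=9):
  R_A = 6M₀ab/L³ = 6·12·3·9/12³ = 9/8 kN
  M_A = M₀b(2a-b)/L² = 12·9·(2·3-9)/12² = -9/4 kN·m
  R_B = -6M₀ab/L³ = -6·12·3·9/12³ = -9/8 kN
  M_B = M₀a(2b-a)/L² = 12·3·(2·9-3)/12² = 15/4 kN·m
Load 2 — triangular load w₀=-12 kN/m (0→w₀ over full span):
  R_A = 3w₀L/20 = 3·(-12)·12/20 = -108/5 kN
  M_A = w₀L²/30 = (-12)·12²/30 = -288/5 kN·m
  R_B = 7w₀L/20 = 7·(-12)·12/20 = -252/5 kN
  M_B = -w₀L²/20 = -(-12)·12²/20 = 432/5 kN·m
Load 3 — applied couple M₀=-9 kN·m at a=8 m (b=L-a=4):
  R_A = 6M₀ab/L³ = 6·(-9)·8·4/12³ = -1 kN
  M_A = M₀b(2a-b)/L² = (-9)·4·(2·8-4)/12² = -3 kN·m
  R_B = -6M₀ab/L³ = -6·(-9)·8·4/12³ = 1 kN
  M_B = M₀a(2b-a)/L² = (-9)·8·(2·4-8)/12² = 0 kN·m
Superposition: R_A = -859/40 kN, M_A = -1257/20 kN·m, R_B = -2021/40 kN, M_B = 1803/20 kN·m

R_A = -859/40 kN, M_A = -1257/20 kN·m, R_B = -2021/40 kN, M_B = 1803/20 kN·m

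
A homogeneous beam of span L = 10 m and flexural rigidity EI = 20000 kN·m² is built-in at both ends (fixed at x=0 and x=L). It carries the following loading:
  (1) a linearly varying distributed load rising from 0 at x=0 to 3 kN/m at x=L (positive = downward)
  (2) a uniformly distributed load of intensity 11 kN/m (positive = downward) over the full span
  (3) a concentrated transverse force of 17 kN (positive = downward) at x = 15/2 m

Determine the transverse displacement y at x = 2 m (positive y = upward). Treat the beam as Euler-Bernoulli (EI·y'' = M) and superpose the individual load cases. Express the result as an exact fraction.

y(2) = -172571/24000000 m

Load 1 — triangular load w₀=3 kN/m (0→w₀ over full span):
  y_1 = -w₀x²(L-x)²(x+2L)/(120LEI) = -3·2²·(10-2)²·(2+2·10)/(120·10·20000) = -11/15625 m
Load 2 — uniform load w=11 kN/m over full span:
  y_2 = -wx²(L-x)²/(24EI) = -11·2²·(10-2)²/(24·20000) = -11/1875 m
Load 3 — point force P=17 kN at a=15/2 m (b=L-a=5/2):
  y_3 = -Pb²x²(3aL-(3a+b)x)/(6L³EI)  [x≤a] = -17·(5/2)²·2²·(3·(15/2)·10-(3·(15/2)+(5/2))·2)/(6·10³·20000) = -119/192000 m
Superposition: y = Σ y_i = -172571/24000000 m ≈ -0.007190 m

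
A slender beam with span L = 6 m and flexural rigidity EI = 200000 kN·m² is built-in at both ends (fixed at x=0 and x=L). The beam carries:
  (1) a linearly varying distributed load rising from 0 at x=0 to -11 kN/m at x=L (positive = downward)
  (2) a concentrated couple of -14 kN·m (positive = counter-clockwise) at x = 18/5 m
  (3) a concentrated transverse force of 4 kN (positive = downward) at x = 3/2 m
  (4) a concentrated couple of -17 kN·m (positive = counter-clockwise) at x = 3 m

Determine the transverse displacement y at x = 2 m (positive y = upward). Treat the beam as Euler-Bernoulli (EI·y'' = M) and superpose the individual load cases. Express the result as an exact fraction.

y(2) = 8401/90000000 m

Load 1 — triangular load w₀=-11 kN/m (0→w₀ over full span):
  y_1 = -w₀x²(L-x)²(x+2L)/(120LEI) = -(-11)·2²·(6-2)²·(2+2·6)/(120·6·200000) = 77/1125000 m
Load 2 — applied couple M₀=-14 kN·m at a=18/5 m (b=L-a=12/5):
  y_2 = (R_Ax³/6 - M_Ax²/2)/EI  [x≤a] with R_A=-84/25, M_A=-112/25 = ((-84/25)·2³/6 - (-112/25)·2²/2)/200000 = 7/312500 m
Load 3 — point force P=4 kN at a=3/2 m (b=L-a=9/2):
  y_3 = -Pa²(L-x)²(3bL-(3b+a)(L-x))/(6L³EI)  [x>a] = -4·(3/2)²·(6-2)²·(3·(9/2)·6-(3·(9/2)+(3/2))·(6-2))/(6·6³·200000) = -7/600000 m
Load 4 — applied couple M₀=-17 kN·m at a=3 m (b=L-a=3):
  y_4 = (R_Ax³/6 - M_Ax²/2)/EI  [x≤a] with R_A=-17/4, M_A=-17/4 = ((-17/4)·2³/6 - (-17/4)·2²/2)/200000 = 17/1200000 m
Superposition: y = Σ y_i = 8401/90000000 m ≈ 0.000093 m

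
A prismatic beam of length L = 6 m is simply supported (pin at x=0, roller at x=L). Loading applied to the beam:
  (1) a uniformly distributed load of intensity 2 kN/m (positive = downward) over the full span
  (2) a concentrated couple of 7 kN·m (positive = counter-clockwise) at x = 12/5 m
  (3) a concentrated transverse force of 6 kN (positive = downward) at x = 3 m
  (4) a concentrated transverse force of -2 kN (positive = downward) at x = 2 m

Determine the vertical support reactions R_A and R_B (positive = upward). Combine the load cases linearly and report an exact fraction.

R_A = 53/6 kN, R_B = 43/6 kN

Load 1 — uniform load w=2 kN/m over full span:
  R_A = wL/2 = 2·6/2 = 6 kN
  R_B = wL/2 = 2·6/2 = 6 kN
Load 2 — applied couple M₀=7 kN·m at a=12/5 m (b=L-a=18/5):
  R_A = M₀/L = 7/6 kN
  R_B = -M₀/L = -7/6 kN
Load 3 — point force P=6 kN at a=3 m (b=L-a=3):
  R_A = Pb/L = 6·3/6 = 3 kN
  R_B = Pa/L = 6·3/6 = 3 kN
Load 4 — point force P=-2 kN at a=2 m (b=L-a=4):
  R_A = Pb/L = (-2)·4/6 = -4/3 kN
  R_B = Pa/L = (-2)·2/6 = -2/3 kN
Superposition: R_A = 53/6 kN, R_B = 43/6 kN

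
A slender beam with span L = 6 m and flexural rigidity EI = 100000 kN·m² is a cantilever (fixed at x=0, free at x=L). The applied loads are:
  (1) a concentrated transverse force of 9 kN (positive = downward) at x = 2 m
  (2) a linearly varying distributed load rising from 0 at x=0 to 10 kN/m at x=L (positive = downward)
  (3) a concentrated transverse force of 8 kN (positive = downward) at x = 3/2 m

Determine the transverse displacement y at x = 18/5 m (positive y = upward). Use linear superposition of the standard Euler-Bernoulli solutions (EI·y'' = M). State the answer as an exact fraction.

Load 1 — point force P=9 kN at a=2 m (b=L-a=4):
  y_1 = -Pa²(3x-a)/(6EI)  [x>a] = -9·2²·(3·(18/5)-2)/(6·100000) = -33/62500 m
Load 2 — triangular load w₀=10 kN/m (0→w₀ over full span):
  y_2 = (w₀Lx³/12-w₀L²x²/6-w₀x⁵/(120L))/EI = (10·6·(18/5)³/12-10·6²·(18/5)²/6-10·(18/5)⁵/(120·6))/100000 = -431811/78125000 m
Load 3 — point force P=8 kN at a=3/2 m (b=L-a=9/2):
  y_3 = -Pa²(3x-a)/(6EI)  [x>a] = -8·(3/2)²·(3·(18/5)-(3/2))/(6·100000) = -279/1000000 m
Superposition: y = Σ y_i = -3958863/625000000 m ≈ -0.006334 m

y(18/5) = -3958863/625000000 m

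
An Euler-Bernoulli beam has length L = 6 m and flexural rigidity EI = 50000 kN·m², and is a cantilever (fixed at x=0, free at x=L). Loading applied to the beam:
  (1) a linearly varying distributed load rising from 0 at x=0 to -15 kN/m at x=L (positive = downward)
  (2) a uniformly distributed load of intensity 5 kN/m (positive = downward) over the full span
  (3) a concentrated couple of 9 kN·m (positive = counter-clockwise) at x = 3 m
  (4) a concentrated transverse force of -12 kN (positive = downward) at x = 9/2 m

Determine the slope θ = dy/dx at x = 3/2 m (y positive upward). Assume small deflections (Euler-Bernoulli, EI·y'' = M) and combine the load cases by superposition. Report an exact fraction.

Load 1 — triangular load w₀=-15 kN/m (0→w₀ over full span):
  θ_1 = (w₀Lx²/4-w₀L²x/3-w₀x⁴/(24L))/EI = ((-15)·6·(3/2)²/4-(-15)·6²·(3/2)/3-(-15)·(3/2)⁴/(24·6))/50000 = 11259/2560000 rad
Load 2 — uniform load w=5 kN/m over full span:
  θ_2 = -wx(x²-3Lx+3L²)/(6EI) = -5·(3/2)·((3/2)²-3·6·(3/2)+3·6²)/(6·50000) = -333/160000 rad
Load 3 — applied couple M₀=9 kN·m at a=3 m (b=L-a=3):
  θ_3 = M₀x/EI  [x≤a] = 9·(3/2)/50000 = 27/100000 rad
Load 4 — point force P=-12 kN at a=9/2 m (b=L-a=3/2):
  θ_4 = -Px(2a-x)/(2EI)  [x≤a] = -(-12)·(3/2)·(2·(9/2)-(3/2))/(2·50000) = 27/20000 rad
Superposition: θ = Σ θ_i = 50391/12800000 rad ≈ 0.003937 rad

θ(3/2) = 50391/12800000 rad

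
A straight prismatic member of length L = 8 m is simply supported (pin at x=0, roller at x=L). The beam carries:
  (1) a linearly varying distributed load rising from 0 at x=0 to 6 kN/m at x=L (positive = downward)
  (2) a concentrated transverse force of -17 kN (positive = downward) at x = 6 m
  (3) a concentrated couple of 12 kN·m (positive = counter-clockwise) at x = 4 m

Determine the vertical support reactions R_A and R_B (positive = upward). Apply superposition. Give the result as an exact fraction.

Load 1 — triangular load w₀=6 kN/m (0→w₀ over full span):
  R_A = w₀L/6 = 6·8/6 = 8 kN
  R_B = w₀L/3 = 6·8/3 = 16 kN
Load 2 — point force P=-17 kN at a=6 m (b=L-a=2):
  R_A = Pb/L = (-17)·2/8 = -17/4 kN
  R_B = Pa/L = (-17)·6/8 = -51/4 kN
Load 3 — applied couple M₀=12 kN·m at a=4 m (b=L-a=4):
  R_A = M₀/L = 12/8 = 3/2 kN
  R_B = -M₀/L = -12/8 = -3/2 kN
Superposition: R_A = 21/4 kN, R_B = 7/4 kN

R_A = 21/4 kN, R_B = 7/4 kN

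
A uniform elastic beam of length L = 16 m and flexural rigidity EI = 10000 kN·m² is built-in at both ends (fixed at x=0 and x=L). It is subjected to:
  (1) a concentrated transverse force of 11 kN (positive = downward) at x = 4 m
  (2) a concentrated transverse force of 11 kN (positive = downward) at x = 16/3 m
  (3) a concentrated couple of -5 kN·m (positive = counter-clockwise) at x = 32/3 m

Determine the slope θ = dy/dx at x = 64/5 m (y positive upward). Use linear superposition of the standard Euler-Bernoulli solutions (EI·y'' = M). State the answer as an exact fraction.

Load 1 — point force P=11 kN at a=4 m (b=L-a=12):
  θ_1 = Pa²(L-x)(2bL-(3b+a)(L-x))/(2L³EI)  [x>a] = 11·4²·(16-(64/5))·(2·12·16-(3·12+4)·(16-(64/5)))/(2·16³·10000) = 11/6250 rad
Load 2 — point force P=11 kN at a=16/3 m (b=L-a=32/3):
  θ_2 = Pa²(L-x)(2bL-(3b+a)(L-x))/(2L³EI)  [x>a] = 11·(16/3)²·(16-(64/5))·(2·(32/3)·16-(3·(32/3)+(16/3))·(16-(64/5)))/(2·16³·10000) = 1144/421875 rad
Load 3 — applied couple M₀=-5 kN·m at a=32/3 m (b=L-a=16/3):
  θ_3 = (R_Ax²/2 - M_Ax - M₀(x-a))/EI  [x>a] with R_A=-5/12, M_A=-5/3 = ((-5/12)·(64/5)²/2 - (-5/3)·(64/5) - (-5)·((64/5)-(32/3)))/10000 = -2/9375 rad
Superposition: θ = Σ θ_i = 3593/843750 rad ≈ 0.004258 rad

θ(64/5) = 3593/843750 rad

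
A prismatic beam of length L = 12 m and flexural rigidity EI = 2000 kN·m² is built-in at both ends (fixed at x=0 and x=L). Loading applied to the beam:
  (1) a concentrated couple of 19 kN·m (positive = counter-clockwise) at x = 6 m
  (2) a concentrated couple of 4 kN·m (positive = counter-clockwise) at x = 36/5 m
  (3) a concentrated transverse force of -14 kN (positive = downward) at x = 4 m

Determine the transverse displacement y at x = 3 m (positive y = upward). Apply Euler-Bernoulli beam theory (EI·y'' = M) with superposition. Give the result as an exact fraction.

Load 1 — applied couple M₀=19 kN·m at a=6 m (b=L-a=6):
  y_1 = (R_Ax³/6 - M_Ax²/2)/EI  [x≤a] with R_A=19/8, M_A=19/4 = ((19/8)·3³/6 - (19/4)·3²/2)/2000 = -171/32000 m
Load 2 — applied couple M₀=4 kN·m at a=36/5 m (b=L-a=24/5):
  y_2 = (R_Ax³/6 - M_Ax²/2)/EI  [x≤a] with R_A=12/25, M_A=32/25 = ((12/25)·3³/6 - (32/25)·3²/2)/2000 = -9/5000 m
Load 3 — point force P=-14 kN at a=4 m (b=L-a=8):
  y_3 = -Pb²x²(3aL-(3a+b)x)/(6L³EI)  [x≤a] = -(-14)·8²·3²·(3·4·12-(3·4+8)·3)/(6·12³·2000) = 49/1500 m
Superposition: y = Σ y_i = 12251/480000 m ≈ 0.025523 m

y(3) = 12251/480000 m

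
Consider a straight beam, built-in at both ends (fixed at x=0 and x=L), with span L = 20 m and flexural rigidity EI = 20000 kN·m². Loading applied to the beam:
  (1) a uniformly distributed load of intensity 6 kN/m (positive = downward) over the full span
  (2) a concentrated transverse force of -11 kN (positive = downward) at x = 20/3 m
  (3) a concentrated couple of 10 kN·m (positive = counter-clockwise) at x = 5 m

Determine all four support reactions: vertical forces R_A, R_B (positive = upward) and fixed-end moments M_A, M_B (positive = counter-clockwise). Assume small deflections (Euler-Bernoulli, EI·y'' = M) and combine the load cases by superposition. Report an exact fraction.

R_A = 22643/432 kN, M_A = 35755/216 kN·m, R_B = 24445/432 kN, M_B = -39005/216 kN·m

Load 1 — uniform load w=6 kN/m over full span:
  R_A = wL/2 = 6·20/2 = 60 kN
  M_A = wL²/12 = 6·20²/12 = 200 kN·m
  R_B = wL/2 = 6·20/2 = 60 kN
  M_B = -wL²/12 = -6·20²/12 = -200 kN·m
Load 2 — point force P=-11 kN at a=20/3 m (b=L-a=40/3):
  R_A = Pb²(3a+b)/L³ = (-11)·(40/3)²·(3·(20/3)+(40/3))/20³ = -220/27 kN
  M_A = Pab²/L² = (-11)·(20/3)·(40/3)²/20² = -880/27 kN·m
  R_B = Pa²(a+3b)/L³ = (-11)·(20/3)²·((20/3)+3·(40/3))/20³ = -77/27 kN
  M_B = -Pa²b/L² = -(-11)·(20/3)²·(40/3)/20² = 440/27 kN·m
Load 3 — applied couple M₀=10 kN·m at a=5 m (b=L-a=15):
  R_A = 6M₀ab/L³ = 6·10·5·15/20³ = 9/16 kN
  M_A = M₀b(2a-b)/L² = 10·15·(2·5-15)/20² = -15/8 kN·m
  R_B = -6M₀ab/L³ = -6·10·5·15/20³ = -9/16 kN
  M_B = M₀a(2b-a)/L² = 10·5·(2·15-5)/20² = 25/8 kN·m
Superposition: R_A = 22643/432 kN, M_A = 35755/216 kN·m, R_B = 24445/432 kN, M_B = -39005/216 kN·m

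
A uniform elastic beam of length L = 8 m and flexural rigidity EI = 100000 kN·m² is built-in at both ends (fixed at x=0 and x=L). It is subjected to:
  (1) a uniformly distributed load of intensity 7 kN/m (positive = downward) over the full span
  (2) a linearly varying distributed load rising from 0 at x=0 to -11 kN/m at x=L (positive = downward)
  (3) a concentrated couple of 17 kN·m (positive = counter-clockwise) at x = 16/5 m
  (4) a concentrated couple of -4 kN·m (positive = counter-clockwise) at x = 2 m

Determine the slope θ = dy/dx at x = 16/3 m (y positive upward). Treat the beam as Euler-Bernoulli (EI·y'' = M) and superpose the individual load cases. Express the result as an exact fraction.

Load 1 — uniform load w=7 kN/m over full span:
  θ_1 = -wx(L-x)(L-2x)/(12EI) = -7·(16/3)·(8-(16/3))·(8-2·(16/3))/(12·100000) = 56/253125 rad
Load 2 — triangular load w₀=-11 kN/m (0→w₀ over full span):
  θ_2 = -w₀(2x(L-x)(L-2x)(x+2L)+x²(L-x)²)/(120LEI) = -(-11)·(2·(16/3)·(8-(16/3))·(8-2·(16/3))·((16/3)+2·8)+(16/3)²·(8-(16/3))²)/(120·8·100000) = -616/3796875 rad
Load 3 — applied couple M₀=17 kN·m at a=16/5 m (b=L-a=24/5):
  θ_3 = (R_Ax²/2 - M_Ax - M₀(x-a))/EI  [x>a] with R_A=153/50, M_A=51/25 = ((153/50)·(16/3)²/2 - (51/25)·(16/3) - 17·((16/3)-(16/5)))/100000 = -17/468750 rad
Load 4 — applied couple M₀=-4 kN·m at a=2 m (b=L-a=6):
  θ_4 = (R_Ax²/2 - M_Ax - M₀(x-a))/EI  [x>a] with R_A=-9/16, M_A=3/4 = ((-9/16)·(16/3)²/2 - (3/4)·(16/3) - (-4)·((16/3)-2))/100000 = 1/75000 rad
Superposition: θ = Σ θ_i = 5477/151875000 rad ≈ 0.000036 rad

θ(16/3) = 5477/151875000 rad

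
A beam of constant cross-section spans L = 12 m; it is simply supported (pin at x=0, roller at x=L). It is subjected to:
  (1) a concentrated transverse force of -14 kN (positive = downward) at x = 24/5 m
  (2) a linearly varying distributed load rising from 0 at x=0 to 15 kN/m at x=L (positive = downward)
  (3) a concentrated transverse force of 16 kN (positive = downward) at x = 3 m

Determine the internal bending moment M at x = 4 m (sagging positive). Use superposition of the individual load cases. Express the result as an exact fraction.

Load 1 — point force P=-14 kN at a=24/5 m (b=L-a=36/5):
  M_1 = Pbx/L  [x≤a] = (-14)·(36/5)·4/12 = -168/5 kN·m
Load 2 — triangular load w₀=15 kN/m (0→w₀ over full span):
  M_2 = w₀Lx/6 - w₀x³/(6L) = 15·12·4/6 - 15·4³/(6·12) = 320/3 kN·m
Load 3 — point force P=16 kN at a=3 m (b=L-a=9):
  M_3 = Pa(L-x)/L  [x>a] = 16·3·(12-4)/12 = 32 kN·m
Superposition: M = Σ M_i = 1576/15 kN·m ≈ 105.066667 kN·m

M(4) = 1576/15 kN·m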